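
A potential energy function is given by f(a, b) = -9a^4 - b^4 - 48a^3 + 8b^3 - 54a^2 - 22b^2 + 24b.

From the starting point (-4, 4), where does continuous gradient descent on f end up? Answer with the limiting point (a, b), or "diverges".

f is separable, so gradient descent decouples: a follows -∂f/∂a, b follows -∂f/∂b.
∂f/∂a = -36a(a + 1)(a + 3); at a=-4 this is 432, so a decreases.
∂f/∂b = -4(b - 3)(b - 2)(b - 1); at b=4 this is -24, so b increases.
The a-coordinate has no critical point in that direction and runs off to infinity.

diverges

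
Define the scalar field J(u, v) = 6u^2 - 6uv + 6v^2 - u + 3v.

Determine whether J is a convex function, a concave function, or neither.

convex

J is quadratic, so its Hessian is the constant matrix H = [[12, -6], [-6, 12]].
det(H) = 108, tr(H) = 24.
det(H) > 0 and tr(H) > 0, so H is positive definite everywhere: convex.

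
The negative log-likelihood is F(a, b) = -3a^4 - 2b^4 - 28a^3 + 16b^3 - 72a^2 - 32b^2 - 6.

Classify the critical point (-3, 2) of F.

local minimum

The mixed partial ∂²F/∂a∂b is 0, so the Hessian at any point is diag(F_aa, F_bb) = diag(-12(3a^2 + 14a + 12), 8(-3b^2 + 12b - 8)).
At (-3, 2): H = diag(36, 32).
Both eigenvalues are positive, so H is positive definite: a local minimum.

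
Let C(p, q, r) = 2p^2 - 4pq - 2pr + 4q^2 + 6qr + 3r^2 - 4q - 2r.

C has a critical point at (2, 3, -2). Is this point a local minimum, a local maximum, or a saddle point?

The Hessian is constant: H = [[4, -4, -2], [-4, 8, 6], [-2, 6, 6]].
Leading principal minors: Δ₁ = 4, Δ₂ = 16, Δ₃ = 16.
All leading minors are positive, so H is positive definite: a local minimum.

local minimum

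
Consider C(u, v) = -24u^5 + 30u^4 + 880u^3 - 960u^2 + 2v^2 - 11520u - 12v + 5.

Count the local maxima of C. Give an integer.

0

C separates as a function of u plus a function of v, so ∇C=0 decouples.
∂C/∂u = -120(u - 4)(u - 3)(u + 2)(u + 4) = 0 at u ∈ {-4, -2, 3, 4}; ∂C/∂v = 4(v - 3) = 0 at v ∈ {3}.
The Hessian is diagonal: diag(C_uu, C_vv). Second derivatives: C_uu(-4)=13440, C_uu(-2)=-7200, C_uu(3)=4200, C_uu(4)=-5760; C_vv(3)=4.
Local maxima occur where both diagonal entries negative: none. Count: 0.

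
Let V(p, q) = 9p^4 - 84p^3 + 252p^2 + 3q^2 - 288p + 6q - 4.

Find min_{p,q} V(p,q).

V(p,q) separates as A(p) + B(q) − 4, so its minimum is min A + min B − 4.
A'(p) = 36(p - 4)(p - 2)(p - 1) vanishes at p ∈ {1, 2, 4}; B'(q) = 6q + 6 vanishes at q ∈ {-1}.
Local minima of A (where A''>0): A(1)=-111, A(4)=-192. Local minima of B: B(-1)=-3.
So the global minimum of V is A(4) + B(-1) − 4 = -192 − 3 − 4 = -199, attained at (4, -1).

-199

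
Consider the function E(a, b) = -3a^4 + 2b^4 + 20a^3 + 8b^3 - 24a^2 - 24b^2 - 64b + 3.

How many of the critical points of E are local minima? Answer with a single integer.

2

E separates as a function of a plus a function of b, so ∇E=0 decouples.
∂E/∂a = -12a(a - 4)(a - 1) = 0 at a ∈ {0, 1, 4}; ∂E/∂b = 8(b - 2)(b + 1)(b + 4) = 0 at b ∈ {-4, -1, 2}.
The Hessian is diagonal: diag(E_aa, E_bb). Second derivatives: E_aa(0)=-48, E_aa(1)=36, E_aa(4)=-144; E_bb(-4)=144, E_bb(-1)=-72, E_bb(2)=144.
Local minima occur where both diagonal entries positive: (1, -4), (1, 2). Count: 2.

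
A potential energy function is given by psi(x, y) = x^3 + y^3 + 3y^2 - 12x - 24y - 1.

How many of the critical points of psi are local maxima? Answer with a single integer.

psi separates as a function of x plus a function of y, so ∇psi=0 decouples.
∂psi/∂x = 3(x - 2)(x + 2) = 0 at x ∈ {-2, 2}; ∂psi/∂y = 3(y - 2)(y + 4) = 0 at y ∈ {-4, 2}.
The Hessian is diagonal: diag(psi_xx, psi_yy). Second derivatives: psi_xx(-2)=-12, psi_xx(2)=12; psi_yy(-4)=-18, psi_yy(2)=18.
Local maxima occur where both diagonal entries negative: (-2, -4). Count: 1.

1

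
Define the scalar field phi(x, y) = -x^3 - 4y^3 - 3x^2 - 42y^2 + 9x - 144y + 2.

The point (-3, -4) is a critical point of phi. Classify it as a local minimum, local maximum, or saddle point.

local minimum

The mixed partial ∂²phi/∂x∂y is 0, so the Hessian at any point is diag(phi_xx, phi_yy) = diag(-6(x + 1), -12(2y + 7)).
At (-3, -4): H = diag(12, 12).
Both eigenvalues are positive, so H is positive definite: a local minimum.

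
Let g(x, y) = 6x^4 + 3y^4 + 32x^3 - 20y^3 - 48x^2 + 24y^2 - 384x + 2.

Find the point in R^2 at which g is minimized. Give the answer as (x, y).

g(x,y) separates as P(x) + Q(y) + 2, so its minimum is min P + min Q + 2.
P'(x) = 24(x - 2)(x + 2)(x + 4) vanishes at x ∈ {-4, -2, 2}; Q'(y) = 12y(y - 4)(y - 1) vanishes at y ∈ {0, 1, 4}.
Local minima of P (where P''>0): P(-4)=256, P(2)=-608. Local minima of Q: Q(0)=0, Q(4)=-128.
So the global minimum of g is P(2) + Q(4) + 2 = -608 − 128 + 2 = -734, attained at (2, 4).

(2, 4)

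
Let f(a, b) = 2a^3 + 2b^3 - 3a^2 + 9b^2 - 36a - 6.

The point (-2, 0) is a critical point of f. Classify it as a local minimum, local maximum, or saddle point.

The mixed partial ∂²f/∂a∂b is 0, so the Hessian at any point is diag(f_aa, f_bb) = diag(6(2a - 1), 6(2b + 3)).
At (-2, 0): H = diag(-30, 18).
The eigenvalues have opposite signs, so H is indefinite: a saddle point.

saddle point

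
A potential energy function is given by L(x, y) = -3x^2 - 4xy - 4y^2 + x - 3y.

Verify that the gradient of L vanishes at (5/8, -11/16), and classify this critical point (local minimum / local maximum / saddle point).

local maximum

∇L = (-6x - 4y + 1, -4x - 8y - 3); substituting (5/8, -11/16) gives ∇L = (0, 0), so (5/8, -11/16) is indeed a critical point.
The Hessian of L is constant: H = [[-6, -4], [-4, -8]].
det(H) = (-6)·(-8) − (-4)² = 32.
det(H) > 0 and tr(H) = -14 < 0, so H is negative definite and the point is a local maximum.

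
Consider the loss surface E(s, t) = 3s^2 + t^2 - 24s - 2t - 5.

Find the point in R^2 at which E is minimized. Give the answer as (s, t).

(4, 1)

E(s,t) separates as P(s) + Q(t) − 5, so its minimum is min P + min Q − 5.
P'(s) = 6s - 24 vanishes at s ∈ {4}; Q'(t) = 2(t - 1) vanishes at t ∈ {1}.
Local minima of P (where P''>0): P(4)=-48. Local minima of Q: Q(1)=-1.
So the global minimum of E is P(4) + Q(1) − 5 = -48 − 1 − 5 = -54, attained at (4, 1).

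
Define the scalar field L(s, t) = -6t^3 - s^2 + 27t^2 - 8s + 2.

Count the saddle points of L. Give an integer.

L separates as a function of s plus a function of t, so ∇L=0 decouples.
∂L/∂s = -2(s + 4) = 0 at s ∈ {-4}; ∂L/∂t = -18t(t - 3) = 0 at t ∈ {0, 3}.
The Hessian is diagonal: diag(L_ss, L_tt). Second derivatives: L_ss(-4)=-2; L_tt(0)=54, L_tt(3)=-54.
Saddle points occur where the two diagonal entries have opposite signs: (-4, 0). Count: 1.

1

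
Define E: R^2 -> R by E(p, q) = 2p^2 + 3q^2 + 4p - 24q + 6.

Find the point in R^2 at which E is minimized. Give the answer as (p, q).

(-1, 4)

E(p,q) separates as A(p) + B(q) + 6, so its minimum is min A + min B + 6.
A'(p) = 4p + 4 vanishes at p ∈ {-1}; B'(q) = 6q - 24 vanishes at q ∈ {4}.
Local minima of A (where A''>0): A(-1)=-2. Local minima of B: B(4)=-48.
So the global minimum of E is A(-1) + B(4) + 6 = -2 − 48 + 6 = -44, attained at (-1, 4).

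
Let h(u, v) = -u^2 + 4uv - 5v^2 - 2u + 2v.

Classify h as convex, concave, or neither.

concave

h is quadratic, so its Hessian is the constant matrix H = [[-2, 4], [4, -10]].
det(H) = 4, tr(H) = -12.
det(H) > 0 and tr(H) < 0, so H is negative definite everywhere: concave.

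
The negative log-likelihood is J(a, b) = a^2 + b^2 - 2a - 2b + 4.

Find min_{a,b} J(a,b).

2

J(a,b) separates as P(a) + Q(b) + 4, so its minimum is min P + min Q + 4.
P'(a) = 2a - 2 vanishes at a ∈ {1}; Q'(b) = 2b - 2 vanishes at b ∈ {1}.
Local minima of P (where P''>0): P(1)=-1. Local minima of Q: Q(1)=-1.
So the global minimum of J is P(1) + Q(1) + 4 = -1 − 1 + 4 = 2, attained at (1, 1).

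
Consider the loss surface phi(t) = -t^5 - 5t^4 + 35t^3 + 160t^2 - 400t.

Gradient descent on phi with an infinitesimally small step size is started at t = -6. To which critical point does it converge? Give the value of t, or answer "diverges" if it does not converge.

-5

phi'(t) = -5(t - 4)(t - 1)(t + 4)(t + 5), so phi'(-6) = -700.
Gradient descent moves in the -phi' direction, i.e. t is increasing.
The nearest critical point in that direction is t = -5, where phi'' = 270 > 0 (a local minimum). The iterate converges there.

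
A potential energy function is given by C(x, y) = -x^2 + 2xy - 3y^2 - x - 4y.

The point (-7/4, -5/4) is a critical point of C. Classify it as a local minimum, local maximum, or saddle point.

local maximum

The Hessian of C is constant: H = [[-2, 2], [2, -6]].
det(H) = (-2)·(-6) − 2² = 8.
det(H) > 0 and tr(H) = -8 < 0, so H is negative definite and the point is a local maximum.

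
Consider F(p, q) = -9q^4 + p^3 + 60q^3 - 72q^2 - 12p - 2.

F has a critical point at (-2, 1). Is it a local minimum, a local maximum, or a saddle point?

The mixed partial ∂²F/∂p∂q is 0, so the Hessian at any point is diag(F_pp, F_qq) = diag(6p, 36(-3q^2 + 10q - 4)).
At (-2, 1): H = diag(-12, 108).
The eigenvalues have opposite signs, so H is indefinite: a saddle point.

saddle point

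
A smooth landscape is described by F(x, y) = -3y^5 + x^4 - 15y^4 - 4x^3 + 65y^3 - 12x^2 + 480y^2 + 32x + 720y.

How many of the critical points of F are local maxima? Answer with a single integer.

2

F separates as a function of x plus a function of y, so ∇F=0 decouples.
∂F/∂x = 4(x - 4)(x - 1)(x + 2) = 0 at x ∈ {-2, 1, 4}; ∂F/∂y = -15(y - 4)(y + 1)(y + 3)(y + 4) = 0 at y ∈ {-4, -3, -1, 4}.
The Hessian is diagonal: diag(F_xx, F_yy). Second derivatives: F_xx(-2)=72, F_xx(1)=-36, F_xx(4)=72; F_yy(-4)=360, F_yy(-3)=-210, F_yy(-1)=450, F_yy(4)=-4200.
Local maxima occur where both diagonal entries negative: (1, -3), (1, 4). Count: 2.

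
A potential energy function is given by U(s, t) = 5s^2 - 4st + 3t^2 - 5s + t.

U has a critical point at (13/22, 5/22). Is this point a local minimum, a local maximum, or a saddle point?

The Hessian of U is constant: H = [[10, -4], [-4, 6]].
det(H) = 10·6 − (-4)² = 44.
det(H) > 0 and tr(H) = 16 > 0, so H is positive definite and the point is a local minimum.

local minimum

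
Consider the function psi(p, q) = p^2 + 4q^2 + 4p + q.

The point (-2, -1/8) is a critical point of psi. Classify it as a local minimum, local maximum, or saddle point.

The Hessian of psi is constant: H = [[2, 0], [0, 8]].
det(H) = 2·8 − 0² = 16.
det(H) > 0 and tr(H) = 10 > 0, so H is positive definite and the point is a local minimum.

local minimum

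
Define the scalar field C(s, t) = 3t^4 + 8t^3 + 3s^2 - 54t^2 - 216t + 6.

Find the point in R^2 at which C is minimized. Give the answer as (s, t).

C(s,t) separates as P(s) + Q(t) + 6, so its minimum is min P + min Q + 6.
P'(s) = 6s vanishes at s ∈ {0}; Q'(t) = 12(t - 3)(t + 2)(t + 3) vanishes at t ∈ {-3, -2, 3}.
Local minima of P (where P''>0): P(0)=0. Local minima of Q: Q(-3)=189, Q(3)=-675.
So the global minimum of C is P(0) + Q(3) + 6 = 0 − 675 + 6 = -669, attained at (0, 3).

(0, 3)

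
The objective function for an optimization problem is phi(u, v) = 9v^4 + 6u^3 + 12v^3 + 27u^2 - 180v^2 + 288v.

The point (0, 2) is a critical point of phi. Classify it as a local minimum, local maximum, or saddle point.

local minimum

The mixed partial ∂²phi/∂u∂v is 0, so the Hessian at any point is diag(phi_uu, phi_vv) = diag(18(2u + 3), 36(3v^2 + 2v - 10)).
At (0, 2): H = diag(54, 216).
Both eigenvalues are positive, so H is positive definite: a local minimum.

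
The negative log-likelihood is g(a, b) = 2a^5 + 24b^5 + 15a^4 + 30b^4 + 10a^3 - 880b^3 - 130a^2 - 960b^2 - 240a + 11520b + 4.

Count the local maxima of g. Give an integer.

g separates as a function of a plus a function of b, so ∇g=0 decouples.
∂g/∂a = 10(a - 2)(a + 1)(a + 3)(a + 4) = 0 at a ∈ {-4, -3, -1, 2}; ∂g/∂b = 120(b - 4)(b - 2)(b + 3)(b + 4) = 0 at b ∈ {-4, -3, 2, 4}.
The Hessian is diagonal: diag(g_aa, g_bb). Second derivatives: g_aa(-4)=-180, g_aa(-3)=100, g_aa(-1)=-180, g_aa(2)=900; g_bb(-4)=-5760, g_bb(-3)=4200, g_bb(2)=-7200, g_bb(4)=13440.
Local maxima occur where both diagonal entries negative: (-4, -4), (-4, 2), (-1, -4), (-1, 2). Count: 4.

4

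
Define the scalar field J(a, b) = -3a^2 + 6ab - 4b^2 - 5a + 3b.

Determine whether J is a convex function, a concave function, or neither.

concave

J is quadratic, so its Hessian is the constant matrix H = [[-6, 6], [6, -8]].
det(H) = 12, tr(H) = -14.
det(H) > 0 and tr(H) < 0, so H is negative definite everywhere: concave.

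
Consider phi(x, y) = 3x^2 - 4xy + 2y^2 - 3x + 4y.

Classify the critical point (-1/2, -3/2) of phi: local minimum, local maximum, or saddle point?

The Hessian of phi is constant: H = [[6, -4], [-4, 4]].
det(H) = 6·4 − (-4)² = 8.
det(H) > 0 and tr(H) = 10 > 0, so H is positive definite and the point is a local minimum.

local minimum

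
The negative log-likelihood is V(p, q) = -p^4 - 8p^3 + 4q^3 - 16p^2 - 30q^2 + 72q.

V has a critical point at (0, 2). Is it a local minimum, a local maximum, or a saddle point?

local maximum

The mixed partial ∂²V/∂p∂q is 0, so the Hessian at any point is diag(V_pp, V_qq) = diag(-4(3p^2 + 12p + 8), 12(2q - 5)).
At (0, 2): H = diag(-32, -12).
Both eigenvalues are negative, so H is negative definite: a local maximum.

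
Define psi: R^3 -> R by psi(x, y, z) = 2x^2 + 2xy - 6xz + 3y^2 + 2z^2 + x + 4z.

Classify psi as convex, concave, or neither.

psi is quadratic, so its Hessian is the constant matrix H = [[4, 2, -6], [2, 6, 0], [-6, 0, 4]].
Leading principal minors: 4, 20, -136.
Neither pattern holds ⇒ H is indefinite ⇒ neither convex nor concave.

neither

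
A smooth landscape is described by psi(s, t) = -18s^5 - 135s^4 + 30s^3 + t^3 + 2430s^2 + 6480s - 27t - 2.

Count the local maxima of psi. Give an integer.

2

psi separates as a function of s plus a function of t, so ∇psi=0 decouples.
∂psi/∂s = -90(s - 3)(s + 2)(s + 3)(s + 4) = 0 at s ∈ {-4, -3, -2, 3}; ∂psi/∂t = 3(t - 3)(t + 3) = 0 at t ∈ {-3, 3}.
The Hessian is diagonal: diag(psi_ss, psi_tt). Second derivatives: psi_ss(-4)=1260, psi_ss(-3)=-540, psi_ss(-2)=900, psi_ss(3)=-18900; psi_tt(-3)=-18, psi_tt(3)=18.
Local maxima occur where both diagonal entries negative: (-3, -3), (3, -3). Count: 2.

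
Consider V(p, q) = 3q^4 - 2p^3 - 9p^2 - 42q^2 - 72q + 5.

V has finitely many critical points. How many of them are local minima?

2

V separates as a function of p plus a function of q, so ∇V=0 decouples.
∂V/∂p = -6p(p + 3) = 0 at p ∈ {-3, 0}; ∂V/∂q = 12(q - 3)(q + 1)(q + 2) = 0 at q ∈ {-2, -1, 3}.
The Hessian is diagonal: diag(V_pp, V_qq). Second derivatives: V_pp(-3)=18, V_pp(0)=-18; V_qq(-2)=60, V_qq(-1)=-48, V_qq(3)=240.
Local minima occur where both diagonal entries positive: (-3, -2), (-3, 3). Count: 2.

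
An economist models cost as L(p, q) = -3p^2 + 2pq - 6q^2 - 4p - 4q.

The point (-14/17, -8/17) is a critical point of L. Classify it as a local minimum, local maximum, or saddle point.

local maximum

The Hessian of L is constant: H = [[-6, 2], [2, -12]].
det(H) = (-6)·(-12) − 2² = 68.
det(H) > 0 and tr(H) = -18 < 0, so H is negative definite and the point is a local maximum.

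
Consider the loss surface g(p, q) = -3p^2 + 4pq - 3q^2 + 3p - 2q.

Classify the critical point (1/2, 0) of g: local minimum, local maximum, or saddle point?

The Hessian of g is constant: H = [[-6, 4], [4, -6]].
det(H) = (-6)·(-6) − 4² = 20.
det(H) > 0 and tr(H) = -12 < 0, so H is negative definite and the point is a local maximum.

local maximum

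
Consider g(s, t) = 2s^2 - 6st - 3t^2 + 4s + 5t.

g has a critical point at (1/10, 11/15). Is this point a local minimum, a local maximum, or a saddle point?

saddle point

The Hessian of g is constant: H = [[4, -6], [-6, -6]].
det(H) = 4·(-6) − (-6)² = -60.
Since det(H) < 0, H is indefinite and the critical point is a saddle point.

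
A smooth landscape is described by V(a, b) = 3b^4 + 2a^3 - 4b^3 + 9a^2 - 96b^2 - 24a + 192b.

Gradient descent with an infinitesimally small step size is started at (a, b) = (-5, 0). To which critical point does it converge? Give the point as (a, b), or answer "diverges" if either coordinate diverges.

diverges

V is separable, so gradient descent decouples: a follows -∂V/∂a, b follows -∂V/∂b.
∂V/∂a = 6(a - 1)(a + 4); at a=-5 this is 36, so a decreases.
∂V/∂b = 12(b - 4)(b - 1)(b + 4); at b=0 this is 192, so b decreases.
The a-coordinate has no critical point in that direction and runs off to infinity.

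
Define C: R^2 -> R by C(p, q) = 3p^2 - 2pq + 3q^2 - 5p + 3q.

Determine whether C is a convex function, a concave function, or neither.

C is quadratic, so its Hessian is the constant matrix H = [[6, -2], [-2, 6]].
det(H) = 32, tr(H) = 12.
det(H) > 0 and tr(H) > 0, so H is positive definite everywhere: convex.

convex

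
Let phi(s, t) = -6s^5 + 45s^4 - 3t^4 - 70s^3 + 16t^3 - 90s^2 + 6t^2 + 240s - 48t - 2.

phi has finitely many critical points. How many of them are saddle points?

phi separates as a function of s plus a function of t, so ∇phi=0 decouples.
∂phi/∂s = -30(s - 4)(s - 2)(s - 1)(s + 1) = 0 at s ∈ {-1, 1, 2, 4}; ∂phi/∂t = -12(t - 4)(t - 1)(t + 1) = 0 at t ∈ {-1, 1, 4}.
The Hessian is diagonal: diag(phi_ss, phi_tt). Second derivatives: phi_ss(-1)=900, phi_ss(1)=-180, phi_ss(2)=180, phi_ss(4)=-900; phi_tt(-1)=-120, phi_tt(1)=72, phi_tt(4)=-180.
Saddle points occur where the two diagonal entries have opposite signs: (-1, -1), (-1, 4), (1, 1), (2, -1), (2, 4), (4, 1). Count: 6.

6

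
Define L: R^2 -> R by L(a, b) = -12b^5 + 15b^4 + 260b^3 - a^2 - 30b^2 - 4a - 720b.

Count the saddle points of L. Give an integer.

L separates as a function of a plus a function of b, so ∇L=0 decouples.
∂L/∂a = -2(a + 2) = 0 at a ∈ {-2}; ∂L/∂b = -60(b - 4)(b - 1)(b + 1)(b + 3) = 0 at b ∈ {-3, -1, 1, 4}.
The Hessian is diagonal: diag(L_aa, L_bb). Second derivatives: L_aa(-2)=-2; L_bb(-3)=3360, L_bb(-1)=-1200, L_bb(1)=1440, L_bb(4)=-6300.
Saddle points occur where the two diagonal entries have opposite signs: (-2, -3), (-2, 1). Count: 2.

2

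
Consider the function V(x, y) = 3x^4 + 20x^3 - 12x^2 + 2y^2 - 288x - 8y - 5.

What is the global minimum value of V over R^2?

-429

V(x,y) separates as P(x) + Q(y) − 5, so its minimum is min P + min Q − 5.
P'(x) = 12(x - 2)(x + 3)(x + 4) vanishes at x ∈ {-4, -3, 2}; Q'(y) = 4y - 8 vanishes at y ∈ {2}.
Local minima of P (where P''>0): P(-4)=448, P(2)=-416. Local minima of Q: Q(2)=-8.
So the global minimum of V is P(2) + Q(2) − 5 = -416 − 8 − 5 = -429, attained at (2, 2).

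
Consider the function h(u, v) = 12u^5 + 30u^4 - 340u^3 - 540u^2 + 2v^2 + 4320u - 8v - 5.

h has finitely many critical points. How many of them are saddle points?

h separates as a function of u plus a function of v, so ∇h=0 decouples.
∂h/∂u = 60(u - 3)(u - 2)(u + 3)(u + 4) = 0 at u ∈ {-4, -3, 2, 3}; ∂h/∂v = 4(v - 2) = 0 at v ∈ {2}.
The Hessian is diagonal: diag(h_uu, h_vv). Second derivatives: h_uu(-4)=-2520, h_uu(-3)=1800, h_uu(2)=-1800, h_uu(3)=2520; h_vv(2)=4.
Saddle points occur where the two diagonal entries have opposite signs: (-4, 2), (2, 2). Count: 2.

2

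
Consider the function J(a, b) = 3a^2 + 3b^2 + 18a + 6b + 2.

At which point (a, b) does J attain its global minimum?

J(a,b) separates as P(a) + Q(b) + 2, so its minimum is min P + min Q + 2.
P'(a) = 6a + 18 vanishes at a ∈ {-3}; Q'(b) = 6b + 6 vanishes at b ∈ {-1}.
Local minima of P (where P''>0): P(-3)=-27. Local minima of Q: Q(-1)=-3.
So the global minimum of J is P(-3) + Q(-1) + 2 = -27 − 3 + 2 = -28, attained at (-3, -1).

(-3, -1)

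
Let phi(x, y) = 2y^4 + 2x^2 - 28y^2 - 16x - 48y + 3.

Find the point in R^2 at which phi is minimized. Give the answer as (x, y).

phi(x,y) separates as P(x) + Q(y) + 3, so its minimum is min P + min Q + 3.
P'(x) = 4x - 16 vanishes at x ∈ {4}; Q'(y) = 8(y - 3)(y + 1)(y + 2) vanishes at y ∈ {-2, -1, 3}.
Local minima of P (where P''>0): P(4)=-32. Local minima of Q: Q(-2)=16, Q(3)=-234.
So the global minimum of phi is P(4) + Q(3) + 3 = -32 − 234 + 3 = -263, attained at (4, 3).

(4, 3)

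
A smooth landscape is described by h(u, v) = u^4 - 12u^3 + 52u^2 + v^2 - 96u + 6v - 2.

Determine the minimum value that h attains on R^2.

h(u,v) separates as P(u) + Q(v) − 2, so its minimum is min P + min Q − 2.
P'(u) = 4(u - 4)(u - 3)(u - 2) vanishes at u ∈ {2, 3, 4}; Q'(v) = 2v + 6 vanishes at v ∈ {-3}.
Local minima of P (where P''>0): P(2)=-64, P(4)=-64. Local minima of Q: Q(-3)=-9.
So the global minimum of h is P(2) + Q(-3) − 2 = -64 − 9 − 2 = -75, attained at (2, -3).

-75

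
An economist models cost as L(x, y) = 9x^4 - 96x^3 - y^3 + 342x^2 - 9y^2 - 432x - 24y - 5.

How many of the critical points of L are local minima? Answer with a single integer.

2

L separates as a function of x plus a function of y, so ∇L=0 decouples.
∂L/∂x = 36(x - 4)(x - 3)(x - 1) = 0 at x ∈ {1, 3, 4}; ∂L/∂y = -3(y + 2)(y + 4) = 0 at y ∈ {-4, -2}.
The Hessian is diagonal: diag(L_xx, L_yy). Second derivatives: L_xx(1)=216, L_xx(3)=-72, L_xx(4)=108; L_yy(-4)=6, L_yy(-2)=-6.
Local minima occur where both diagonal entries positive: (1, -4), (4, -4). Count: 2.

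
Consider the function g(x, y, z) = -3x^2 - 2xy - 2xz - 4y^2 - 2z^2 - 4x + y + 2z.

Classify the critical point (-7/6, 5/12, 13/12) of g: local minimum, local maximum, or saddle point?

local maximum

The Hessian is constant: H = [[-6, -2, -2], [-2, -8, 0], [-2, 0, -4]].
Leading principal minors: Δ₁ = -6, Δ₂ = 44, Δ₃ = -144.
The minors alternate sign starting negative (−, +, −), so H is negative definite: a local maximum.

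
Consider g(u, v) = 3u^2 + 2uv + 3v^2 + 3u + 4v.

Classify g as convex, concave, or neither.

convex

g is quadratic, so its Hessian is the constant matrix H = [[6, 2], [2, 6]].
det(H) = 32, tr(H) = 12.
det(H) > 0 and tr(H) > 0, so H is positive definite everywhere: convex.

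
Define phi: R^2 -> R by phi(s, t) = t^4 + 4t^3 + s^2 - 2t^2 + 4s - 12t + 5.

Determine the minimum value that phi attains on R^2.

-8

phi(s,t) separates as P(s) + Q(t) + 5, so its minimum is min P + min Q + 5.
P'(s) = 2s + 4 vanishes at s ∈ {-2}; Q'(t) = 4(t - 1)(t + 1)(t + 3) vanishes at t ∈ {-3, -1, 1}.
Local minima of P (where P''>0): P(-2)=-4. Local minima of Q: Q(-3)=-9, Q(1)=-9.
So the global minimum of phi is P(-2) + Q(-3) + 5 = -4 − 9 + 5 = -8, attained at (-2, -3).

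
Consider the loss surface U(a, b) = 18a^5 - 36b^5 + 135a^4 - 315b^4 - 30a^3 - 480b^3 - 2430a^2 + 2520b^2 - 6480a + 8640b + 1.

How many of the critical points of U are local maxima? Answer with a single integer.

U separates as a function of a plus a function of b, so ∇U=0 decouples.
∂U/∂a = 90(a - 3)(a + 2)(a + 3)(a + 4) = 0 at a ∈ {-4, -3, -2, 3}; ∂U/∂b = -180(b - 2)(b + 2)(b + 3)(b + 4) = 0 at b ∈ {-4, -3, -2, 2}.
The Hessian is diagonal: diag(U_aa, U_bb). Second derivatives: U_aa(-4)=-1260, U_aa(-3)=540, U_aa(-2)=-900, U_aa(3)=18900; U_bb(-4)=2160, U_bb(-3)=-900, U_bb(-2)=1440, U_bb(2)=-21600.
Local maxima occur where both diagonal entries negative: (-4, -3), (-4, 2), (-2, -3), (-2, 2). Count: 4.

4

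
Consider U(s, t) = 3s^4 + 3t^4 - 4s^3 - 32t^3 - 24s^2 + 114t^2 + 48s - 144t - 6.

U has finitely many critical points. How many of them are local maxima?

1

U separates as a function of s plus a function of t, so ∇U=0 decouples.
∂U/∂s = 12(s - 2)(s - 1)(s + 2) = 0 at s ∈ {-2, 1, 2}; ∂U/∂t = 12(t - 4)(t - 3)(t - 1) = 0 at t ∈ {1, 3, 4}.
The Hessian is diagonal: diag(U_ss, U_tt). Second derivatives: U_ss(-2)=144, U_ss(1)=-36, U_ss(2)=48; U_tt(1)=72, U_tt(3)=-24, U_tt(4)=36.
Local maxima occur where both diagonal entries negative: (1, 3). Count: 1.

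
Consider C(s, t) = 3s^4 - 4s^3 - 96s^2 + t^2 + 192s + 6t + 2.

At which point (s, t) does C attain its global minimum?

C(s,t) separates as P(s) + Q(t) + 2, so its minimum is min P + min Q + 2.
P'(s) = 12(s - 4)(s - 1)(s + 4) vanishes at s ∈ {-4, 1, 4}; Q'(t) = 2(t + 3) vanishes at t ∈ {-3}.
Local minima of P (where P''>0): P(-4)=-1280, P(4)=-256. Local minima of Q: Q(-3)=-9.
So the global minimum of C is P(-4) + Q(-3) + 2 = -1280 − 9 + 2 = -1287, attained at (-4, -3).

(-4, -3)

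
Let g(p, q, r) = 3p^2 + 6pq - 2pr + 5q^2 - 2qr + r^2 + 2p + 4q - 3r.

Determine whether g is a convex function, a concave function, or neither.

g is quadratic, so its Hessian is the constant matrix H = [[6, 6, -2], [6, 10, -2], [-2, -2, 2]].
Leading principal minors: 6, 24, 32.
All positive ⇒ H ≻ 0 ⇒ convex.

convex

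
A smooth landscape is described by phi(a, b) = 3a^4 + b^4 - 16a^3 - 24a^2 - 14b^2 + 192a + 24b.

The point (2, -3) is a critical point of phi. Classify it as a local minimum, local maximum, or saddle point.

The mixed partial ∂²phi/∂a∂b is 0, so the Hessian at any point is diag(phi_aa, phi_bb) = diag(12(3a^2 - 8a - 4), 4(3b^2 - 7)).
At (2, -3): H = diag(-96, 80).
The eigenvalues have opposite signs, so H is indefinite: a saddle point.

saddle point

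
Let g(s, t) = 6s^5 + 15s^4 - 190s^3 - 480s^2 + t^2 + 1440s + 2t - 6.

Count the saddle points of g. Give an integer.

g separates as a function of s plus a function of t, so ∇g=0 decouples.
∂g/∂s = 30(s - 4)(s - 1)(s + 3)(s + 4) = 0 at s ∈ {-4, -3, 1, 4}; ∂g/∂t = 2(t + 1) = 0 at t ∈ {-1}.
The Hessian is diagonal: diag(g_ss, g_tt). Second derivatives: g_ss(-4)=-1200, g_ss(-3)=840, g_ss(1)=-1800, g_ss(4)=5040; g_tt(-1)=2.
Saddle points occur where the two diagonal entries have opposite signs: (-4, -1), (1, -1). Count: 2.

2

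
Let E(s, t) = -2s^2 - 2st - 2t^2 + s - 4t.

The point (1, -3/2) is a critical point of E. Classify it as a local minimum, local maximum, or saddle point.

local maximum

The Hessian of E is constant: H = [[-4, -2], [-2, -4]].
det(H) = (-4)·(-4) − (-2)² = 12.
det(H) > 0 and tr(H) = -8 < 0, so H is negative definite and the point is a local maximum.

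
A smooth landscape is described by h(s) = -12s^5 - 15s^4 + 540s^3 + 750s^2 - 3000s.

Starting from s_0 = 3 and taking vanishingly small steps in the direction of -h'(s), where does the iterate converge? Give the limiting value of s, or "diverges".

1

h'(s) = -60(s - 5)(s - 1)(s + 2)(s + 5), so h'(3) = 9600.
Gradient descent moves in the -h' direction, i.e. s is decreasing.
The nearest critical point in that direction is s = 1, where h'' = 4320 > 0 (a local minimum). The iterate converges there.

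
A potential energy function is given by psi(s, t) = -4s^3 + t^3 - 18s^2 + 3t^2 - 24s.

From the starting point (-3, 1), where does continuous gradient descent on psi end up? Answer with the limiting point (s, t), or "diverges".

(-2, 0)

psi is separable, so gradient descent decouples: s follows -∂psi/∂s, t follows -∂psi/∂t.
∂psi/∂s = -12(s + 1)(s + 2); at s=-3 this is -24, so s increases.
∂psi/∂t = 3t(t + 2); at t=1 this is 9, so t decreases.
s converges to its nearest critical value -2 (a local min of the s-part); t converges to 0. The iterate converges to (-2, 0).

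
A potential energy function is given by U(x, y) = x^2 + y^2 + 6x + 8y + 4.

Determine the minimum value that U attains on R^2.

U(x,y) separates as P(x) + Q(y) + 4, so its minimum is min P + min Q + 4.
P'(x) = 2x + 6 vanishes at x ∈ {-3}; Q'(y) = 2y + 8 vanishes at y ∈ {-4}.
Local minima of P (where P''>0): P(-3)=-9. Local minima of Q: Q(-4)=-16.
So the global minimum of U is P(-3) + Q(-4) + 4 = -9 − 16 + 4 = -21, attained at (-3, -4).

-21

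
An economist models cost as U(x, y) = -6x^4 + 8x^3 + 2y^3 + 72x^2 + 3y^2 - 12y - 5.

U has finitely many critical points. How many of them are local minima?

U separates as a function of x plus a function of y, so ∇U=0 decouples.
∂U/∂x = -24x(x - 3)(x + 2) = 0 at x ∈ {-2, 0, 3}; ∂U/∂y = 6(y - 1)(y + 2) = 0 at y ∈ {-2, 1}.
The Hessian is diagonal: diag(U_xx, U_yy). Second derivatives: U_xx(-2)=-240, U_xx(0)=144, U_xx(3)=-360; U_yy(-2)=-18, U_yy(1)=18.
Local minima occur where both diagonal entries positive: (0, 1). Count: 1.

1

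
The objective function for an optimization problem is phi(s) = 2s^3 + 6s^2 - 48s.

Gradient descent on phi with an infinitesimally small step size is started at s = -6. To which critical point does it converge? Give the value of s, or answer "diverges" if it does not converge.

diverges

phi'(s) = 6(s - 2)(s + 4), so phi'(-6) = 96.
Gradient descent moves in the -phi' direction, i.e. s is decreasing.
There is no critical point below s=-6, and phi' keeps the same sign, so the iterate runs off to −∞.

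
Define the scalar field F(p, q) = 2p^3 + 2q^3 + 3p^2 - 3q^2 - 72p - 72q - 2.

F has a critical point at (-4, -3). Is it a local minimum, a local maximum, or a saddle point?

local maximum

The mixed partial ∂²F/∂p∂q is 0, so the Hessian at any point is diag(F_pp, F_qq) = diag(6(2p + 1), 6(2q - 1)).
At (-4, -3): H = diag(-42, -42).
Both eigenvalues are negative, so H is negative definite: a local maximum.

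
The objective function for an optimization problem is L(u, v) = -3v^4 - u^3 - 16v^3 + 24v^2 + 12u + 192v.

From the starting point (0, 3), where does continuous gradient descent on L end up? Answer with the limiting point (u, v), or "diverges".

L is separable, so gradient descent decouples: u follows -∂L/∂u, v follows -∂L/∂v.
∂L/∂u = -3(u - 2)(u + 2); at u=0 this is 12, so u decreases.
∂L/∂v = -12(v - 2)(v + 2)(v + 4); at v=3 this is -420, so v increases.
The v-coordinate has no critical point in that direction and runs off to infinity.

diverges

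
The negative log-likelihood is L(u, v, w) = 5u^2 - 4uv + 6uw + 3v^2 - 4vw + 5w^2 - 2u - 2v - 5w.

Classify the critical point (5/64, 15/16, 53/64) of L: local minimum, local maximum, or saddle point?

local minimum

The Hessian is constant: H = [[10, -4, 6], [-4, 6, -4], [6, -4, 10]].
Leading principal minors: Δ₁ = 10, Δ₂ = 44, Δ₃ = 256.
All leading minors are positive, so H is positive definite: a local minimum.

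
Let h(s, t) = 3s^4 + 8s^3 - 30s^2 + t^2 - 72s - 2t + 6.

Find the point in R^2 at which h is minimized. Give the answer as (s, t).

h(s,t) separates as P(s) + Q(t) + 6, so its minimum is min P + min Q + 6.
P'(s) = 12(s - 2)(s + 1)(s + 3) vanishes at s ∈ {-3, -1, 2}; Q'(t) = 2(t - 1) vanishes at t ∈ {1}.
Local minima of P (where P''>0): P(-3)=-27, P(2)=-152. Local minima of Q: Q(1)=-1.
So the global minimum of h is P(2) + Q(1) + 6 = -152 − 1 + 6 = -147, attained at (2, 1).

(2, 1)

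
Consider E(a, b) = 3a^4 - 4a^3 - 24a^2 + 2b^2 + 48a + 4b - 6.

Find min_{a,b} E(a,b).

E(a,b) separates as P(a) + Q(b) − 6, so its minimum is min P + min Q − 6.
P'(a) = 12(a - 2)(a - 1)(a + 2) vanishes at a ∈ {-2, 1, 2}; Q'(b) = 4b + 4 vanishes at b ∈ {-1}.
Local minima of P (where P''>0): P(-2)=-112, P(2)=16. Local minima of Q: Q(-1)=-2.
So the global minimum of E is P(-2) + Q(-1) − 6 = -112 − 2 − 6 = -120, attained at (-2, -1).

-120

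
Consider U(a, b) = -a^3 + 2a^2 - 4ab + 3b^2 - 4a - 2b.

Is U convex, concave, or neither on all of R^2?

neither

The term -a^3 is cubic, so the Hessian is not constant.
∂²U/∂a² = -6a + 4, which takes both signs as a varies (negative for sufficiently large a). A diagonal entry of the Hessian changing sign means the Hessian is neither positive- nor negative-semidefinite on all of R^2.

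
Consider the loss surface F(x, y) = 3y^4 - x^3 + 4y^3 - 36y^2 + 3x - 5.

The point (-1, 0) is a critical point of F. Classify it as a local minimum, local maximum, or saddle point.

The mixed partial ∂²F/∂x∂y is 0, so the Hessian at any point is diag(F_xx, F_yy) = diag(-6x, 12(3y^2 + 2y - 6)).
At (-1, 0): H = diag(6, -72).
The eigenvalues have opposite signs, so H is indefinite: a saddle point.

saddle point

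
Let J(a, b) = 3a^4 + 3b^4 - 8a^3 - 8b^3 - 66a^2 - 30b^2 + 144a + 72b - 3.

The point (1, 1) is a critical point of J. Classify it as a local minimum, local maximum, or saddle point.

The mixed partial ∂²J/∂a∂b is 0, so the Hessian at any point is diag(J_aa, J_bb) = diag(12(3a^2 - 4a - 11), 12(3b^2 - 4b - 5)).
At (1, 1): H = diag(-144, -72).
Both eigenvalues are negative, so H is negative definite: a local maximum.

local maximum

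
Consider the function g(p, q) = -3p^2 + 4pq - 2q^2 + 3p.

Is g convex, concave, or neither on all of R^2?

g is quadratic, so its Hessian is the constant matrix H = [[-6, 4], [4, -4]].
det(H) = 8, tr(H) = -10.
det(H) > 0 and tr(H) < 0, so H is negative definite everywhere: concave.

concave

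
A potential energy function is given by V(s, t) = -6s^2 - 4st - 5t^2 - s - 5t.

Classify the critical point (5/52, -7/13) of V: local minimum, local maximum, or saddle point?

The Hessian of V is constant: H = [[-12, -4], [-4, -10]].
det(H) = (-12)·(-10) − (-4)² = 104.
det(H) > 0 and tr(H) = -22 < 0, so H is negative definite and the point is a local maximum.

local maximum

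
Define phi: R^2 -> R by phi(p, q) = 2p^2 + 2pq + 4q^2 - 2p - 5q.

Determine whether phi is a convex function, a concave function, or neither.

convex

phi is quadratic, so its Hessian is the constant matrix H = [[4, 2], [2, 8]].
det(H) = 28, tr(H) = 12.
det(H) > 0 and tr(H) > 0, so H is positive definite everywhere: convex.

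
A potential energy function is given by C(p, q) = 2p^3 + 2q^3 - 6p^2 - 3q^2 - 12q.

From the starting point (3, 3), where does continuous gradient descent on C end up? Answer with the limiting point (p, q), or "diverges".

C is separable, so gradient descent decouples: p follows -∂C/∂p, q follows -∂C/∂q.
∂C/∂p = 6p(p - 2); at p=3 this is 18, so p decreases.
∂C/∂q = 6(q - 2)(q + 1); at q=3 this is 24, so q decreases.
p converges to its nearest critical value 2 (a local min of the p-part); q converges to 2. The iterate converges to (2, 2).

(2, 2)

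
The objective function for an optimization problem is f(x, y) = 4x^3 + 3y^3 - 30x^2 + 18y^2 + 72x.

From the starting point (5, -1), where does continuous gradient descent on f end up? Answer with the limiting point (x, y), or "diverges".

(3, 0)

f is separable, so gradient descent decouples: x follows -∂f/∂x, y follows -∂f/∂y.
∂f/∂x = 12(x - 3)(x - 2); at x=5 this is 72, so x decreases.
∂f/∂y = 9y(y + 4); at y=-1 this is -27, so y increases.
x converges to its nearest critical value 3 (a local min of the x-part); y converges to 0. The iterate converges to (3, 0).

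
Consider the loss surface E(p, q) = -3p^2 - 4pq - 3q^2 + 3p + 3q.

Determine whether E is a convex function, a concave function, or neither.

E is quadratic, so its Hessian is the constant matrix H = [[-6, -4], [-4, -6]].
det(H) = 20, tr(H) = -12.
det(H) > 0 and tr(H) < 0, so H is negative definite everywhere: concave.

concave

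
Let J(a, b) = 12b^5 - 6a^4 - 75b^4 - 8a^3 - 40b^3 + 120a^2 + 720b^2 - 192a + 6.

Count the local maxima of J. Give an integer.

4

J separates as a function of a plus a function of b, so ∇J=0 decouples.
∂J/∂a = -24(a - 2)(a - 1)(a + 4) = 0 at a ∈ {-4, 1, 2}; ∂J/∂b = 60b(b - 4)(b - 3)(b + 2) = 0 at b ∈ {-2, 0, 3, 4}.
The Hessian is diagonal: diag(J_aa, J_bb). Second derivatives: J_aa(-4)=-720, J_aa(1)=120, J_aa(2)=-144; J_bb(-2)=-3600, J_bb(0)=1440, J_bb(3)=-900, J_bb(4)=1440.
Local maxima occur where both diagonal entries negative: (-4, -2), (-4, 3), (2, -2), (2, 3). Count: 4.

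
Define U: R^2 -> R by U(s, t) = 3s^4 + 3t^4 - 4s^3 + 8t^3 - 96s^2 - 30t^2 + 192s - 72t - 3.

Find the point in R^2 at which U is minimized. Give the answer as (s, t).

(-4, 2)

U(s,t) separates as P(s) + Q(t) − 3, so its minimum is min P + min Q − 3.
P'(s) = 12(s - 4)(s - 1)(s + 4) vanishes at s ∈ {-4, 1, 4}; Q'(t) = 12(t - 2)(t + 1)(t + 3) vanishes at t ∈ {-3, -1, 2}.
Local minima of P (where P''>0): P(-4)=-1280, P(4)=-256. Local minima of Q: Q(-3)=-27, Q(2)=-152.
So the global minimum of U is P(-4) + Q(2) − 3 = -1280 − 152 − 3 = -1435, attained at (-4, 2).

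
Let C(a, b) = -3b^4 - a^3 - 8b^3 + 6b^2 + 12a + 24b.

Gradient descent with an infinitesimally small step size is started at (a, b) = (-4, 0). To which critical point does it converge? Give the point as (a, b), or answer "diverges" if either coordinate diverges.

C is separable, so gradient descent decouples: a follows -∂C/∂a, b follows -∂C/∂b.
∂C/∂a = -3(a - 2)(a + 2); at a=-4 this is -36, so a increases.
∂C/∂b = -12(b - 1)(b + 1)(b + 2); at b=0 this is 24, so b decreases.
a converges to its nearest critical value -2 (a local min of the a-part); b converges to -1. The iterate converges to (-2, -1).

(-2, -1)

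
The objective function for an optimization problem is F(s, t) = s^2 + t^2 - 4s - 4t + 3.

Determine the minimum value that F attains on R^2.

F(s,t) separates as P(s) + Q(t) + 3, so its minimum is min P + min Q + 3.
P'(s) = 2s - 4 vanishes at s ∈ {2}; Q'(t) = 2(t - 2) vanishes at t ∈ {2}.
Local minima of P (where P''>0): P(2)=-4. Local minima of Q: Q(2)=-4.
So the global minimum of F is P(2) + Q(2) + 3 = -4 − 4 + 3 = -5, attained at (2, 2).

-5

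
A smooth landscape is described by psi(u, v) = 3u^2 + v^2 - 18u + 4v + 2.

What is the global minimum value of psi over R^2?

psi(u,v) separates as P(u) + Q(v) + 2, so its minimum is min P + min Q + 2.
P'(u) = 6u - 18 vanishes at u ∈ {3}; Q'(v) = 2v + 4 vanishes at v ∈ {-2}.
Local minima of P (where P''>0): P(3)=-27. Local minima of Q: Q(-2)=-4.
So the global minimum of psi is P(3) + Q(-2) + 2 = -27 − 4 + 2 = -29, attained at (3, -2).

-29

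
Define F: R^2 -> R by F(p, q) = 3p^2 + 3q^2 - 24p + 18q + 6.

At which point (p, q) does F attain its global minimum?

(4, -3)

F(p,q) separates as A(p) + B(q) + 6, so its minimum is min A + min B + 6.
A'(p) = 6p - 24 vanishes at p ∈ {4}; B'(q) = 6q + 18 vanishes at q ∈ {-3}.
Local minima of A (where A''>0): A(4)=-48. Local minima of B: B(-3)=-27.
So the global minimum of F is A(4) + B(-3) + 6 = -48 − 27 + 6 = -69, attained at (4, -3).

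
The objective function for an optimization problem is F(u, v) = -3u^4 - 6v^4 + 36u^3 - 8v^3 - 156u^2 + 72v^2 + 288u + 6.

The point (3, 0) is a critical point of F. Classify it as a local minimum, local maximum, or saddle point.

The mixed partial ∂²F/∂u∂v is 0, so the Hessian at any point is diag(F_uu, F_vv) = diag(12(-3u^2 + 18u - 26), 24(-3v^2 - 2v + 6)).
At (3, 0): H = diag(12, 144).
Both eigenvalues are positive, so H is positive definite: a local minimum.

local minimum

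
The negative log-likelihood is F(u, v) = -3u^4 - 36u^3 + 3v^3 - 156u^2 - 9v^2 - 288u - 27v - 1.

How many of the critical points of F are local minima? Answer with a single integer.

F separates as a function of u plus a function of v, so ∇F=0 decouples.
∂F/∂u = -12(u + 2)(u + 3)(u + 4) = 0 at u ∈ {-4, -3, -2}; ∂F/∂v = 9(v - 3)(v + 1) = 0 at v ∈ {-1, 3}.
The Hessian is diagonal: diag(F_uu, F_vv). Second derivatives: F_uu(-4)=-24, F_uu(-3)=12, F_uu(-2)=-24; F_vv(-1)=-36, F_vv(3)=36.
Local minima occur where both diagonal entries positive: (-3, 3). Count: 1.

1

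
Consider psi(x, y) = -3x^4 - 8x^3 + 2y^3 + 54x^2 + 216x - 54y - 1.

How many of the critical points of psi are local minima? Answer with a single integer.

psi separates as a function of x plus a function of y, so ∇psi=0 decouples.
∂psi/∂x = -12(x - 3)(x + 2)(x + 3) = 0 at x ∈ {-3, -2, 3}; ∂psi/∂y = 6(y - 3)(y + 3) = 0 at y ∈ {-3, 3}.
The Hessian is diagonal: diag(psi_xx, psi_yy). Second derivatives: psi_xx(-3)=-72, psi_xx(-2)=60, psi_xx(3)=-360; psi_yy(-3)=-36, psi_yy(3)=36.
Local minima occur where both diagonal entries positive: (-2, 3). Count: 1.

1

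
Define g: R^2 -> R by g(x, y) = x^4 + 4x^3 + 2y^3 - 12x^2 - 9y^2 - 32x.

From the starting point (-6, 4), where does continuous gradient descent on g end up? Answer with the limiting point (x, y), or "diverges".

g is separable, so gradient descent decouples: x follows -∂g/∂x, y follows -∂g/∂y.
∂g/∂x = 4(x - 2)(x + 1)(x + 4); at x=-6 this is -320, so x increases.
∂g/∂y = 6y(y - 3); at y=4 this is 24, so y decreases.
x converges to its nearest critical value -4 (a local min of the x-part); y converges to 3. The iterate converges to (-4, 3).

(-4, 3)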